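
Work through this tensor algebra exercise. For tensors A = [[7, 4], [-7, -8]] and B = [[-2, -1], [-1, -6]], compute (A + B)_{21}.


Tensor addition is component-wise: (A + B)_{ij} = A_{ij} + B_{ij}.
A_{21} = -7
B_{21} = -1
(A + B)_{21} = -7 + -1 = -8

-8


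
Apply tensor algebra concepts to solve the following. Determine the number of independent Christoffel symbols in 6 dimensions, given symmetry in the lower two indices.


Christoffel symbols Gamma^k_{ij} are symmetric in i,j, so there are d * d(d+1)/2 independent symbols.
d = 6
d(d+1)/2 = 6 * 7 / 2 = 21
Total = 6 * 21 = 126

126


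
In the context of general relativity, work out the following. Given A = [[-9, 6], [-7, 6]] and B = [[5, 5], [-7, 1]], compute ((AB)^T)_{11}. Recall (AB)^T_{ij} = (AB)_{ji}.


(AB)^T_{ij} = (AB)_{ji} = sum_k A_{jk} B_{ki}.
For i=1, j=1 we need (AB)_{11}:
A_{11} * B_{11} = -9 * 5 = -45
A_{12} * B_{21} = 6 * -7 = -42
Sum = -45 + -42 = -87

-87


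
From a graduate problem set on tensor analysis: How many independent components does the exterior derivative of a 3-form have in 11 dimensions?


The exterior derivative of a p-form is a (p+1)-form.
Its number of independent components is C(n, p+1).
n = 11, p+1 = 4
C(11, 4) = 330

330


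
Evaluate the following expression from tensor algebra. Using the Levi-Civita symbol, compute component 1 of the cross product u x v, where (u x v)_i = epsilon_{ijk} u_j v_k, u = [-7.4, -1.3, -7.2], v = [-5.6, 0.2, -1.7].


(u x v)_1 = sum_{j,k} epsilon_{1jk} u_j v_k. Only permutations of (1,2,3) contribute; the two non-zero terms are:
eps_{123} u_2 v_3 = 1 * -1.3 * -1.7 = 2.21
eps_{132} u_3 v_2 = -1 * -7.2 * 0.2 = 1.44
(u x v)_1 = 3.65

3.65


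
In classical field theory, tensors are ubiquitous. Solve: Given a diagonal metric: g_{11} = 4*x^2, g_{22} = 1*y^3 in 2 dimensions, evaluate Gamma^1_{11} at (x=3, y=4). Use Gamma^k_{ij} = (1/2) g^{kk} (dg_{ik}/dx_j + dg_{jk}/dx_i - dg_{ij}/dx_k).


For a diagonal metric, Gamma^k_{ij} = (1/2) g^{kk} (dg_{ik}/dx_j + dg_{jk}/dx_i - dg_{ij}/dx_k).
The metric is diagonal, so g_{ab} = 0 for a != b.
At the given point: g_{11} = 36, g_{22} = 64
g^{11} = 1/36
dg_{11}/dx_1 = dg_{11}/dx_1 = 24
dg_{11}/dx_1 = dg_{11}/dx_1 = 24
dg_{11}/dx_1 = dg_{11}/dx_1 = 24
Numerator = 24 + 24 - 24 = 24
Gamma^1_{11} = 24 / (2 * 36) = 1/3

1/3


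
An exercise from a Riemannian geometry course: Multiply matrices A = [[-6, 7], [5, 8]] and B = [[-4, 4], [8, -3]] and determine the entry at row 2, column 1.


(AB)_{ij} = sum_k A_{ik} B_{kj}.
For i=2, j=1:
A_{21} * B_{11} = 5 * -4 = -20
A_{22} * B_{21} = 8 * 8 = 64
Sum = -20 + 64 = 44

44


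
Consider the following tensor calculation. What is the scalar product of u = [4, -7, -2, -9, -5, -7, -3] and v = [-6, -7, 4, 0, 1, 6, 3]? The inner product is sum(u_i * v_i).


The inner product u . v = sum of u_i * v_i.
Term-by-term: 4 * -6, -7 * -7, -2 * 4, -9 * 0, -5 * 1, -7 * 6, -3 * 3
Products: -24, 49, -8, 0, -5, -42, -9
Sum = -24 + 49 + -8 + 0 + -5 + -42 + -9 = -39

-39


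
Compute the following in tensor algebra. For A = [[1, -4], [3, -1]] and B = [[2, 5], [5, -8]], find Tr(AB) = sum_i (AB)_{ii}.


Tr(AB) = sum_i (AB)_{ii} where (AB)_{ii} = sum_k A_{ik} B_{ki}.
(AB)_{11} = 1*2 + -4*5 = -18
(AB)_{22} = 3*5 + -1*-8 = 23
Tr(AB) = -18 + 23 = 5

5


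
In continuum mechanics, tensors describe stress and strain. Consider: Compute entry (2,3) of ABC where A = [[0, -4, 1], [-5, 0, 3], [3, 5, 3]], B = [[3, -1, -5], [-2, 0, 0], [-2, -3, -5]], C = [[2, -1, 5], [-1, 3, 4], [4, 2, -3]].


(ABC)_{23} = sum_m (AB)_{2m} C_{m3}. First compute row 2 of AB.
(AB)_{21} = -5*3 + 0*-2 + 3*-2 = -21
(AB)_{22} = -5*-1 + 0*0 + 3*-3 = -4
(AB)_{23} = -5*-5 + 0*0 + 3*-5 = 10
Now contract with column 3 of C:
(AB)_{21} * C_{13} = -21 * 5 = -105
(AB)_{22} * C_{23} = -4 * 4 = -16
(AB)_{23} * C_{33} = 10 * -3 = -30
(ABC)_{23} = -105 + -16 + -30 = -151

-151


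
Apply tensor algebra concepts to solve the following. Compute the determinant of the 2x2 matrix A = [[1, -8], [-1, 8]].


For a 2x2 matrix [[a, b], [c, d]], det = a*d - b*c.
a = 1, b = -8, c = -1, d = 8
a*d = 1 * 8 = 8
b*c = -8 * -1 = 8
det = 8 - 8 = 0

0


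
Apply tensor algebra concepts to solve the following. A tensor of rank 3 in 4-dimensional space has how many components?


The number of components of a rank-r tensor in d dimensions is d^r.
Here d = 4 and r = 3.
4^3 = 64

64


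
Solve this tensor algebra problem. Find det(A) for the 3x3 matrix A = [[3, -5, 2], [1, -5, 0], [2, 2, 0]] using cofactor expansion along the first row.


Expanding along the first row, det(A) = a11*M_11 - a12*M_12 + a13*M_13, where M_1j is the (1,j) minor.
Minor M_11 = -5*0 - 0*2 = 0
Minor M_12 = 1*0 - 0*2 = 0
Minor M_13 = 1*2 - -5*2 = 12
det = 3*(0) - -5*(0) + 2*(12)
    = 0 - 0 + 24
    = 24

24


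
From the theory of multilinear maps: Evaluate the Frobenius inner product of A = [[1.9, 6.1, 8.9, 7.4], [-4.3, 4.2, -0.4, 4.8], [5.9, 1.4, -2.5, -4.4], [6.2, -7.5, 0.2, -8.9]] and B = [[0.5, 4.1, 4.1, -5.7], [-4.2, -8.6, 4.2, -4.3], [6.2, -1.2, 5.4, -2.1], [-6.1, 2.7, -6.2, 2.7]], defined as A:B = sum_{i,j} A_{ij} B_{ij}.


A:B = sum over all i,j of A_{ij} * B_{ij}.
Row 1: 1.9*0.5=0.95, 6.1*4.1=25.01, 8.9*4.1=36.49, 7.4*-5.7=-42.18 => row sum = 20.27
Row 2: -4.3*-4.2=18.06, 4.2*-8.6=-36.12, -0.4*4.2=-1.68, 4.8*-4.3=-20.64 => row sum = -40.38
Row 3: 5.9*6.2=36.58, 1.4*-1.2=-1.68, -2.5*5.4=-13.5, -4.4*-2.1=9.24 => row sum = 30.64
Row 4: 6.2*-6.1=-37.82, -7.5*2.7=-20.25, 0.2*-6.2=-1.24, -8.9*2.7=-24.03 => row sum = -83.34
Total = 20.27 + -40.38 + 30.64 + -83.34 = -72.81

-72.81


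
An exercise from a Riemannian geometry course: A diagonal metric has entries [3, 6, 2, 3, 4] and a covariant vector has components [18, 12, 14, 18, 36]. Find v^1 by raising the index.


To raise an index with a diagonal metric: v^i = v_i / g_{ii}.
For index 1: v_1 = 18, g_{11} = 3
v^1 = 18 / 3 = 6

6


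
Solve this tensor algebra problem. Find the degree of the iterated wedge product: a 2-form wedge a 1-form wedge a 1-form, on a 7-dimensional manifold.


The degree of a wedge product is the sum of the degrees of the individual forms.
Degrees: 2, 1, 1
Total degree = 2 + 1 + 1 = 4

4


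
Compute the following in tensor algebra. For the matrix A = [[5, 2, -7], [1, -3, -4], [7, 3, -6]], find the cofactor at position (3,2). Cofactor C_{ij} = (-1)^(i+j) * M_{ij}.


To find cofactor C_{32}, delete row 3 and column 2.
The resulting 2x2 submatrix is: [[5, -7], [1, -4]]
Minor M_{32} = 5*-4 - -7*1
  = -20 - -7 = -13
Sign = (-1)^(3+2) = (-1)^5 = -1
Cofactor C_{32} = -1 * -13 = 13

13


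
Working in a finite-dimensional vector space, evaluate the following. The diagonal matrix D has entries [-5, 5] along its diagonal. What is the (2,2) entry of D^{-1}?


For a diagonal matrix, the inverse has entries (D^{-1})_{ii} = 1/d_{ii}.
The diagonal entries are: d_{11} = -5, d_{22} = 5
We need (D^{-1})_{22} = 1/d_{22} = 1/5 = 1/5

1/5


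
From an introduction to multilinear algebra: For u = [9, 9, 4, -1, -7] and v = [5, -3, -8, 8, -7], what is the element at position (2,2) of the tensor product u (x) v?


The outer product entry T_{ij} = u_i * v_j.
We need i=2, j=2.
u_2 = 9, v_2 = -3
T_{2,2} = 9 * -3 = -27

-27


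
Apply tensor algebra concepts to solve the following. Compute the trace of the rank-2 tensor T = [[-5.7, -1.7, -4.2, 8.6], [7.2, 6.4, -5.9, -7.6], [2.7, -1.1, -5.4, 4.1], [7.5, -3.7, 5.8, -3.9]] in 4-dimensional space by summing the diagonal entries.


The contraction (trace) of a rank-2 tensor is the sum of its diagonal elements.
Diagonal entries: A[1,1] = -5.7, A[2,2] = 6.4, A[3,3] = -5.4, A[4,4] = -3.9
Tr(A) = -5.7 + 6.4 + -5.4 + -3.9 = -8.6

-8.6


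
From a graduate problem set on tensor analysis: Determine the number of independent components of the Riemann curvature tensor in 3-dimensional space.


The Riemann tensor in d dimensions has d^2(d^2 - 1)/12 independent components.
d = 3, so d^2 = 9
d^2 - 1 = 8
d^2(d^2 - 1) = 9 * 8 = 72
Divide by 12: 72 / 12 = 6

6


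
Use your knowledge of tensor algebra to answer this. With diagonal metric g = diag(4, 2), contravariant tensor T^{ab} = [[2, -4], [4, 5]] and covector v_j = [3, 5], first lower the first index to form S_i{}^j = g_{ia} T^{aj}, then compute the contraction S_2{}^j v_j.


Step 1: lower the first index. For a diagonal metric, g_{ia} T^{aj} = g_{ii} T^{ij} (no sum on i).
g_{22} = 2
S_2{}^1 = 2 * T^{21} = 2 * 4 = 8
S_2{}^2 = 2 * T^{22} = 2 * 5 = 10
Step 2: contract S_2{}^j with v_j.
S_2{}^1 * v_1 = 8 * 3 = 24
S_2{}^2 * v_2 = 10 * 5 = 50
Result = 24 + 50 = 74

74


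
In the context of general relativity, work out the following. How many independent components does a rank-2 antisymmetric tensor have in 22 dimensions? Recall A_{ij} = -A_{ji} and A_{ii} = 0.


An antisymmetric rank-2 tensor satisfies A_{ij} = -A_{ji}, so diagonal entries are zero.
The independent components are the upper-triangular entries: C(n, 2) = n(n-1)/2.
n = 22
C(22, 2) = 22 * 21 / 2 = 462 / 2 = 231

231


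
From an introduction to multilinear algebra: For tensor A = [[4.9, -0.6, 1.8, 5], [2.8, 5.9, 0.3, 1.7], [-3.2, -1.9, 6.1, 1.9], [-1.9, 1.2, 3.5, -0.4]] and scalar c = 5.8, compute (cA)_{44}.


Scalar multiplication: (cA)_{ij} = c * A_{ij}.
c = 5.8
A_{44} = -0.4
(cA)_{44} = 5.8 * -0.4 = -2.32

-2.32


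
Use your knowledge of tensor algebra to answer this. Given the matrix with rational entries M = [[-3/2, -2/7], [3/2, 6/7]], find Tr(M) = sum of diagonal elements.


The trace is the sum of diagonal entries.
Diagonal: M[1,1] = -3/2, M[2,2] = 6/7
Tr(M) = -3/2 + 6/7
Computing step by step:
After adding M[1,1]: -3/2
After adding M[2,2]: -9/14
Tr(M) = -9/14

-9/14


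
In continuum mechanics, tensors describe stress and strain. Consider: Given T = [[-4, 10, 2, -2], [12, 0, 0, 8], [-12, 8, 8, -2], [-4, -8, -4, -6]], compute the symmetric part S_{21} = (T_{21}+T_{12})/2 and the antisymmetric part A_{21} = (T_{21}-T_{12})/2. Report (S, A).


T_{21} = 12
T_{12} = 10
S_{21} = (12 + 10)/2 = 22/2 = 11
A_{21} = (12 - 10)/2 = 2/2 = 1
Check: S + A = 11 + 1 = 12 = T_{21}.

(11, 1)


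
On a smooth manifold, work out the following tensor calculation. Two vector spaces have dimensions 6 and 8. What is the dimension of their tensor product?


The dimension of a tensor product is the product of dimensions.
dim(V) = 6, dim(W) = 8
dim(V (x) W) = 6 * 8 = 48

48


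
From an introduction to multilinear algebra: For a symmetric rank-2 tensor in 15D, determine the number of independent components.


A symmetric rank-2 tensor in d dimensions has d(d+1)/2 independent components.
d = 15
d(d+1)/2 = 15 * 16 / 2 = 240 / 2 = 120

120


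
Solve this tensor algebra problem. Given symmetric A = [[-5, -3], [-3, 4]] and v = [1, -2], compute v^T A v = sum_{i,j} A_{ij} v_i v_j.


First compute Av:
(Av)_1 = -5*1 + -3*-2 = 1
(Av)_2 = -3*1 + 4*-2 = -11
Av = [1, -11]
Then v^T (Av) = 1*1 + -2*-11
= 1 + 22 = 23

23


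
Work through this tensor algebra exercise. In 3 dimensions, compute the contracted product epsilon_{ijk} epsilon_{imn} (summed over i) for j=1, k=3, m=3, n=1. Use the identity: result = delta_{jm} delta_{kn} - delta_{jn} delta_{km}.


Using the identity: epsilon_{ijk} epsilon_{imn} = delta_{jm} delta_{kn} - delta_{jn} delta_{km}.
delta_{13} = 0
delta_{31} = 0
delta_{11} = 1
delta_{33} = 1
Result = 0 * 0 - 1 * 1 = 0 - 1 = -1

-1


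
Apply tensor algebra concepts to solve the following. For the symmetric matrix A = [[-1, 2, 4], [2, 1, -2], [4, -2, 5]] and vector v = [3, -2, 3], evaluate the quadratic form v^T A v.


First compute Av:
(Av)_1 = -1*3 + 2*-2 + 4*3 = 5
(Av)_2 = 2*3 + 1*-2 + -2*3 = -2
(Av)_3 = 4*3 + -2*-2 + 5*3 = 31
Av = [5, -2, 31]
Then v^T (Av) = 3*5 + -2*-2 + 3*31
= 15 + 4 + 93 = 112

112


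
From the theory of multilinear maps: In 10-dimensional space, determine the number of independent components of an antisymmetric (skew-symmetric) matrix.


An antisymmetric rank-2 tensor satisfies A_{ij} = -A_{ji}, so diagonal entries are zero.
The independent components are the upper-triangular entries: C(n, 2) = n(n-1)/2.
n = 10
C(10, 2) = 10 * 9 / 2 = 90 / 2 = 45

45


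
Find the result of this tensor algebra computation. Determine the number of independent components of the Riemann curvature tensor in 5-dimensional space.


The Riemann tensor in d dimensions has d^2(d^2 - 1)/12 independent components.
d = 5, so d^2 = 25
d^2 - 1 = 24
d^2(d^2 - 1) = 25 * 24 = 600
Divide by 12: 600 / 12 = 50

50


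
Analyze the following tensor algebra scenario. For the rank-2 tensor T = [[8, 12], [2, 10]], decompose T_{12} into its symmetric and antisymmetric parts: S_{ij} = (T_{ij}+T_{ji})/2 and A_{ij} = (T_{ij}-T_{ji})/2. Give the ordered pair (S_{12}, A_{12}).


T_{12} = 12
T_{21} = 2
S_{12} = (12 + 2)/2 = 14/2 = 7
A_{12} = (12 - 2)/2 = 10/2 = 5
Check: S + A = 7 + 5 = 12 = T_{12}.

(7, 5)


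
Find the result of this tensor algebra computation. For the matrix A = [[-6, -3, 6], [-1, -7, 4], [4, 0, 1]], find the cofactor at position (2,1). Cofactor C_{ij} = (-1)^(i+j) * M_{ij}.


To find cofactor C_{21}, delete row 2 and column 1.
The resulting 2x2 submatrix is: [[-3, 6], [0, 1]]
Minor M_{21} = -3*1 - 6*0
  = -3 - 0 = -3
Sign = (-1)^(2+1) = (-1)^3 = -1
Cofactor C_{21} = -1 * -3 = 3

3


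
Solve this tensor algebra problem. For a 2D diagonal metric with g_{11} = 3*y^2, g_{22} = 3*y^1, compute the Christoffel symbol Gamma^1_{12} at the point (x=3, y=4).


For a diagonal metric, Gamma^k_{ij} = (1/2) g^{kk} (dg_{ik}/dx_j + dg_{jk}/dx_i - dg_{ij}/dx_k).
The metric is diagonal, so g_{ab} = 0 for a != b.
At the given point: g_{11} = 48, g_{22} = 12
g^{11} = 1/48
dg_{11}/dx_2 = dg_{11}/dx_2 = 24
dg_{21}/dx_1 = 0 (off-diagonal)
dg_{12}/dx_1 = 0 (off-diagonal)
Numerator = 24 + 0 - 0 = 24
Gamma^1_{12} = 24 / (2 * 48) = 1/4

1/4


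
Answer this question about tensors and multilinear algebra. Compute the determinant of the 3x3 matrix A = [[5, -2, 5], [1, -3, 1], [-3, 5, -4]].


Expanding along the first row, det(A) = a11*M_11 - a12*M_12 + a13*M_13, where M_1j is the (1,j) minor.
Minor M_11 = -3*-4 - 1*5 = 7
Minor M_12 = 1*-4 - 1*-3 = -1
Minor M_13 = 1*5 - -3*-3 = -4
det = 5*(7) - -2*(-1) + 5*(-4)
    = 35 - 2 + -20
    = 13

13


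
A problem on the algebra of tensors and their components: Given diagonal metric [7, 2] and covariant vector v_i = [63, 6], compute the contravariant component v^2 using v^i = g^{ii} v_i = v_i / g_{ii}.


To raise an index with a diagonal metric: v^i = v_i / g_{ii}.
For index 2: v_2 = 6, g_{22} = 2
v^2 = 6 / 2 = 3

3


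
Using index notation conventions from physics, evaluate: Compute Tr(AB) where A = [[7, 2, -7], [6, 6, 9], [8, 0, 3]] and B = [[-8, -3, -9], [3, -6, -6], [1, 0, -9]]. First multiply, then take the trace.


Tr(AB) = sum_i (AB)_{ii} where (AB)_{ii} = sum_k A_{ik} B_{ki}.
(AB)_{11} = 7*-8 + 2*3 + -7*1 = -57
(AB)_{22} = 6*-3 + 6*-6 + 9*0 = -54
(AB)_{33} = 8*-9 + 0*-6 + 3*-9 = -99
Tr(AB) = -57 + -54 + -99 = -210

-210


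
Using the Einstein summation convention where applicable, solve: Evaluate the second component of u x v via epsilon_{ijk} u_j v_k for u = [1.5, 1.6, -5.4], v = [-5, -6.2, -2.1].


(u x v)_2 = sum_{j,k} epsilon_{2jk} u_j v_k. Only permutations of (1,2,3) contribute; the two non-zero terms are:
eps_{213} u_1 v_3 = -1 * 1.5 * -2.1 = 3.15
eps_{231} u_3 v_1 = 1 * -5.4 * -5 = 27
(u x v)_2 = 30.15

30.15


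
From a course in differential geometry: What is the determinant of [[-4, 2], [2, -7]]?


For a 2x2 matrix [[a, b], [c, d]], det = a*d - b*c.
a = -4, b = 2, c = 2, d = -7
a*d = -4 * -7 = 28
b*c = 2 * 2 = 4
det = 28 - 4 = 24

24


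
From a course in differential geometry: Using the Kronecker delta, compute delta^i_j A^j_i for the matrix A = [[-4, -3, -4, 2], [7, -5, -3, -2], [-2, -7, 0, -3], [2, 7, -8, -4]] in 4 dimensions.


The contraction (trace) of a rank-2 tensor is the sum of its diagonal elements.
Diagonal entries: A[1,1] = -4, A[2,2] = -5, A[3,3] = 0, A[4,4] = -4
Tr(A) = -4 + -5 + 0 + -4 = -13

-13


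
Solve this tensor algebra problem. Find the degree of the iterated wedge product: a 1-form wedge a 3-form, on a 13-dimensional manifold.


The degree of a wedge product is the sum of the degrees of the individual forms.
Degrees: 1, 3
Total degree = 1 + 3 = 4

4


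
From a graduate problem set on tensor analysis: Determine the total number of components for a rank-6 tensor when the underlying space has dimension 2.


The number of components of a rank-r tensor in d dimensions is d^r.
Here d = 2 and r = 6.
2^6 = 64

64


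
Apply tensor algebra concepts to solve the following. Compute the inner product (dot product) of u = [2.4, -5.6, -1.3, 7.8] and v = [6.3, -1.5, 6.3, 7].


The inner product u . v = sum of u_i * v_i.
Term-by-term: 2.4 * 6.3, -5.6 * -1.5, -1.3 * 6.3, 7.8 * 7
Products: 15.12, 8.4, -8.19, 54.6
Sum = 15.12 + 8.4 + -8.19 + 54.6 = 69.93

69.93


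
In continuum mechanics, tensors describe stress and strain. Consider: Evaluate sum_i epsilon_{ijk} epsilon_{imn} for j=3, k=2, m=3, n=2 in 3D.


Using the identity: epsilon_{ijk} epsilon_{imn} = delta_{jm} delta_{kn} - delta_{jn} delta_{km}.
delta_{33} = 1
delta_{22} = 1
delta_{32} = 0
delta_{23} = 0
Result = 1 * 1 - 0 * 0 = 1 - 0 = 1

1


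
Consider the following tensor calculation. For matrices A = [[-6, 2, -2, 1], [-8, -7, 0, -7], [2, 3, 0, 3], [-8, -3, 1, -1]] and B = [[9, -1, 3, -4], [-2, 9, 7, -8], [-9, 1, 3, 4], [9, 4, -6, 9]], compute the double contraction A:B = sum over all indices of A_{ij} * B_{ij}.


A:B = sum over all i,j of A_{ij} * B_{ij}.
Row 1: -6*9=-54, 2*-1=-2, -2*3=-6, 1*-4=-4 => row sum = -66
Row 2: -8*-2=16, -7*9=-63, 0*7=0, -7*-8=56 => row sum = 9
Row 3: 2*-9=-18, 3*1=3, 0*3=0, 3*4=12 => row sum = -3
Row 4: -8*9=-72, -3*4=-12, 1*-6=-6, -1*9=-9 => row sum = -99
Total = -66 + 9 + -3 + -99 = -159

-159


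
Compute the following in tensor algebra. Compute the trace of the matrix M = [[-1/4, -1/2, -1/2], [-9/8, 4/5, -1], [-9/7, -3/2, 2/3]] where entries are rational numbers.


The trace is the sum of diagonal entries.
Diagonal: M[1,1] = -1/4, M[2,2] = 4/5, M[3,3] = 2/3
Tr(M) = -1/4 + 4/5 + 2/3
Computing step by step:
After adding M[1,1]: -1/4
After adding M[2,2]: 11/20
After adding M[3,3]: 73/60
Tr(M) = 73/60

73/60


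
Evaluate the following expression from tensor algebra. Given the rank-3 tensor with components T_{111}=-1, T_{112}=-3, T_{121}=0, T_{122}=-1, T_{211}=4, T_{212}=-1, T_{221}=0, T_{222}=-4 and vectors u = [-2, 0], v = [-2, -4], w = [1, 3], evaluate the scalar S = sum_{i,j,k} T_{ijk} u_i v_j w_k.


S = sum over i,j,k of T_{ijk} u_i v_j w_k. Expanding all 8 terms:
T_{111}*u_1*v_1*w_1 = -1*-2*-2*1 = -4  (running total: -4)
T_{112}*u_1*v_1*w_2 = -3*-2*-2*3 = -36  (running total: -40)
T_{121}*u_1*v_2*w_1 = 0*-2*-4*1 = 0  (running total: -40)
T_{122}*u_1*v_2*w_2 = -1*-2*-4*3 = -24  (running total: -64)
T_{211}*u_2*v_1*w_1 = 4*0*-2*1 = 0  (running total: -64)
T_{212}*u_2*v_1*w_2 = -1*0*-2*3 = 0  (running total: -64)
T_{221}*u_2*v_2*w_1 = 0*0*-4*1 = 0  (running total: -64)
T_{222}*u_2*v_2*w_2 = -4*0*-4*3 = 0  (running total: -64)
S = -64

-64


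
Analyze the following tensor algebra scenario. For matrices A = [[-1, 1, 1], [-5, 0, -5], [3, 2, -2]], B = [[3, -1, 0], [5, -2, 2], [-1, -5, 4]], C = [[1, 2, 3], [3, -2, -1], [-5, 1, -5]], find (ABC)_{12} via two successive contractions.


(ABC)_{12} = sum_m (AB)_{1m} C_{m2}. First compute row 1 of AB.
(AB)_{11} = -1*3 + 1*5 + 1*-1 = 1
(AB)_{12} = -1*-1 + 1*-2 + 1*-5 = -6
(AB)_{13} = -1*0 + 1*2 + 1*4 = 6
Now contract with column 2 of C:
(AB)_{11} * C_{12} = 1 * 2 = 2
(AB)_{12} * C_{22} = -6 * -2 = 12
(AB)_{13} * C_{32} = 6 * 1 = 6
(ABC)_{12} = 2 + 12 + 6 = 20

20


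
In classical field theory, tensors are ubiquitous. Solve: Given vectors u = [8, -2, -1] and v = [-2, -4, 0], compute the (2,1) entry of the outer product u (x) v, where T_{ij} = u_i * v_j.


The outer product entry T_{ij} = u_i * v_j.
We need i=2, j=1.
u_2 = -2, v_1 = -2
T_{2,1} = -2 * -2 = 4

4


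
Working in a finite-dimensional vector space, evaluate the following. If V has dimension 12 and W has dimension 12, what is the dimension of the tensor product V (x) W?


The dimension of a tensor product is the product of dimensions.
dim(V) = 12, dim(W) = 12
dim(V (x) W) = 12 * 12 = 144

144


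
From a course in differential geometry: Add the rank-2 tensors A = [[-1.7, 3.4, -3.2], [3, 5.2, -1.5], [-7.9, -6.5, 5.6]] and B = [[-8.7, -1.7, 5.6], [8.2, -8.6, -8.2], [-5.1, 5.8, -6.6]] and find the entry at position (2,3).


Tensor addition is component-wise: (A + B)_{ij} = A_{ij} + B_{ij}.
A_{23} = -1.5
B_{23} = -8.2
(A + B)_{23} = -1.5 + -8.2 = -9.7

-9.7


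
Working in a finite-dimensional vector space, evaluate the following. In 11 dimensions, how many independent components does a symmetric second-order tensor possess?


A symmetric rank-2 tensor in d dimensions has d(d+1)/2 independent components.
d = 11
d(d+1)/2 = 11 * 12 / 2 = 132 / 2 = 66

66


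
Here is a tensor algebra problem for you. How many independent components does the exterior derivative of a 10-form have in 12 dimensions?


The exterior derivative of a p-form is a (p+1)-form.
Its number of independent components is C(n, p+1).
n = 12, p+1 = 11
C(12, 11) = 12

12


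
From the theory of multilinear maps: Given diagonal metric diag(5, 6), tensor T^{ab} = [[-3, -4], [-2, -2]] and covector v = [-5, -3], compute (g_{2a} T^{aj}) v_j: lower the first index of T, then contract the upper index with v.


Step 1: lower the first index. For a diagonal metric, g_{ia} T^{aj} = g_{ii} T^{ij} (no sum on i).
g_{22} = 6
S_2{}^1 = 6 * T^{21} = 6 * -2 = -12
S_2{}^2 = 6 * T^{22} = 6 * -2 = -12
Step 2: contract S_2{}^j with v_j.
S_2{}^1 * v_1 = -12 * -5 = 60
S_2{}^2 * v_2 = -12 * -3 = 36
Result = 60 + 36 = 96

96


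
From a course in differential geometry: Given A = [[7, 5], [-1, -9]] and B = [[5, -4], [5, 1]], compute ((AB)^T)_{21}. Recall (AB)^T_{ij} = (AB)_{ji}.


(AB)^T_{ij} = (AB)_{ji} = sum_k A_{jk} B_{ki}.
For i=2, j=1 we need (AB)_{12}:
A_{11} * B_{12} = 7 * -4 = -28
A_{12} * B_{22} = 5 * 1 = 5
Sum = -28 + 5 = -23

-23


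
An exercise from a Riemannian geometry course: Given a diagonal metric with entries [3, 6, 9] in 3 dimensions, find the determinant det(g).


For a diagonal metric, the determinant is the product of diagonal entries.
Diagonal entries: 3, 6, 9
det(g) = 3 * 6 * 9 = 162

162


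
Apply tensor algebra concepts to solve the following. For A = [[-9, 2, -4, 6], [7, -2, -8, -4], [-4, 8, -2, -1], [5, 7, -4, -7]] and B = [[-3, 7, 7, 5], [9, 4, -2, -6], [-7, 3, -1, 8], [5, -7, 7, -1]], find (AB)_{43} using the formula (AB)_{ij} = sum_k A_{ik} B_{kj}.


(AB)_{ij} = sum_k A_{ik} B_{kj}.
For i=4, j=3:
A_{41} * B_{13} = 5 * 7 = 35
A_{42} * B_{23} = 7 * -2 = -14
A_{43} * B_{33} = -4 * -1 = 4
A_{44} * B_{43} = -7 * 7 = -49
Sum = 35 + -14 + 4 + -49 = -24

-24


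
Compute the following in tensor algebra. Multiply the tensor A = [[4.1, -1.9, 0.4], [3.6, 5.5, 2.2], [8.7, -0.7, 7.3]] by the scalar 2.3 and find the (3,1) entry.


Scalar multiplication: (cA)_{ij} = c * A_{ij}.
c = 2.3
A_{31} = 8.7
(cA)_{31} = 2.3 * 8.7 = 20.01

20.01


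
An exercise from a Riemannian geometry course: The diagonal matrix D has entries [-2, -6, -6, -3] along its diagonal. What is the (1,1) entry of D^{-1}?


For a diagonal matrix, the inverse has entries (D^{-1})_{ii} = 1/d_{ii}.
The diagonal entries are: d_{11} = -2, d_{22} = -6, d_{33} = -6, d_{44} = -3
We need (D^{-1})_{11} = 1/d_{11} = 1/-2 = -1/2

-1/2


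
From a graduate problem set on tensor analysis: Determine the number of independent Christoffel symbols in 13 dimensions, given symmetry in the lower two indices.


Christoffel symbols Gamma^k_{ij} are symmetric in i,j, so there are d * d(d+1)/2 independent symbols.
d = 13
d(d+1)/2 = 13 * 14 / 2 = 91
Total = 13 * 91 = 1183

1183


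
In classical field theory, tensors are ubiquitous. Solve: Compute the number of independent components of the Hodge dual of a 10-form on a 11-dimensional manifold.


The Hodge dual of a p-form on an n-dimensional manifold is an (n-p)-form.
n = 11, p = 10, so dual degree = 11 - 10 = 1
The number of components is C(n, n-p) = C(11, 1) = 11

11


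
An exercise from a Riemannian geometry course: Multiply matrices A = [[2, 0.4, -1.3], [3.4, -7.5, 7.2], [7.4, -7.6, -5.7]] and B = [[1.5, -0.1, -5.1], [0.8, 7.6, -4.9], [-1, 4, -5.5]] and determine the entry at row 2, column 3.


(AB)_{ij} = sum_k A_{ik} B_{kj}.
For i=2, j=3:
A_{21} * B_{13} = 3.4 * -5.1 = -17.34
A_{22} * B_{23} = -7.5 * -4.9 = 36.75
A_{23} * B_{33} = 7.2 * -5.5 = -39.6
Sum = -17.34 + 36.75 + -39.6 = -20.19

-20.19


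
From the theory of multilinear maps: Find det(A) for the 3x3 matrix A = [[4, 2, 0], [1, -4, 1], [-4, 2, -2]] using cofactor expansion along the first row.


Expanding along the first row, det(A) = a11*M_11 - a12*M_12 + a13*M_13, where M_1j is the (1,j) minor.
Minor M_11 = -4*-2 - 1*2 = 6
Minor M_12 = 1*-2 - 1*-4 = 2
Minor M_13 = 1*2 - -4*-4 = -14
det = 4*(6) - 2*(2) + 0*(-14)
    = 24 - 4 + 0
    = 20

20


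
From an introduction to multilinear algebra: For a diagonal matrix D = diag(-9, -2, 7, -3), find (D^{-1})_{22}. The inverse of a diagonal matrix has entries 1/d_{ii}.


For a diagonal matrix, the inverse has entries (D^{-1})_{ii} = 1/d_{ii}.
The diagonal entries are: d_{11} = -9, d_{22} = -2, d_{33} = 7, d_{44} = -3
We need (D^{-1})_{22} = 1/d_{22} = 1/-2 = -1/2

-1/2


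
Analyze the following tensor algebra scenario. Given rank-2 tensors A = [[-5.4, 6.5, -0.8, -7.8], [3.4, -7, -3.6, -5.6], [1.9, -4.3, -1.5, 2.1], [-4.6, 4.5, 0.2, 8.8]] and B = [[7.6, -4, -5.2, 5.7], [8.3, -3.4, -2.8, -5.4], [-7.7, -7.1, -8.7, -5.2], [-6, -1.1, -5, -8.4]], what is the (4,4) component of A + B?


Tensor addition is component-wise: (A + B)_{ij} = A_{ij} + B_{ij}.
A_{44} = 8.8
B_{44} = -8.4
(A + B)_{44} = 8.8 + -8.4 = 0.4

0.4


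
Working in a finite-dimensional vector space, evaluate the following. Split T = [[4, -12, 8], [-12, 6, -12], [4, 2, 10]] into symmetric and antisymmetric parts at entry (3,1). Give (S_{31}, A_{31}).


T_{31} = 4
T_{13} = 8
S_{31} = (4 + 8)/2 = 12/2 = 6
A_{31} = (4 - 8)/2 = -4/2 = -2
Check: S + A = 6 + -2 = 4 = T_{31}.

(6, -2)


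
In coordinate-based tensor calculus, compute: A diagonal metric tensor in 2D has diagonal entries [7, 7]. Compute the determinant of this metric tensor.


For a diagonal metric, the determinant is the product of diagonal entries.
Diagonal entries: 7, 7
det(g) = 7 * 7 = 49

49


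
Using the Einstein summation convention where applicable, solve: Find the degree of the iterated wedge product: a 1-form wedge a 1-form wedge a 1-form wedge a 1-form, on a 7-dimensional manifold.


The degree of a wedge product is the sum of the degrees of the individual forms.
Degrees: 1, 1, 1, 1
Total degree = 1 + 1 + 1 + 1 = 4

4


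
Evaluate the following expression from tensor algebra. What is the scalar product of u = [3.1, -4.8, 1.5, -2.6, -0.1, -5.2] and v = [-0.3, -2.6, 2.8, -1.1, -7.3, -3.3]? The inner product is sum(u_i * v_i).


The inner product u . v = sum of u_i * v_i.
Term-by-term: 3.1 * -0.3, -4.8 * -2.6, 1.5 * 2.8, -2.6 * -1.1, -0.1 * -7.3, -5.2 * -3.3
Products: -0.93, 12.48, 4.2, 2.86, 0.73, 17.16
Sum = -0.93 + 12.48 + 4.2 + 2.86 + 0.73 + 17.16 = 36.5

36.5


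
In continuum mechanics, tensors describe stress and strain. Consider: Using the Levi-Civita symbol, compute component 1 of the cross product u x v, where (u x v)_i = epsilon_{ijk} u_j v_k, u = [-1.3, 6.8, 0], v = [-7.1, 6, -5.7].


(u x v)_1 = sum_{j,k} epsilon_{1jk} u_j v_k. Only permutations of (1,2,3) contribute; the two non-zero terms are:
eps_{123} u_2 v_3 = 1 * 6.8 * -5.7 = -38.76
eps_{132} u_3 v_2 = -1 * 0 * 6 = 0
(u x v)_1 = -38.76

-38.76


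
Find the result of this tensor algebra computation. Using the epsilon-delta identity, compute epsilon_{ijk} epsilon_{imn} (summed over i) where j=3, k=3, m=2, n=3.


Using the identity: epsilon_{ijk} epsilon_{imn} = delta_{jm} delta_{kn} - delta_{jn} delta_{km}.
delta_{32} = 0
delta_{33} = 1
delta_{33} = 1
delta_{32} = 0
Result = 0 * 1 - 1 * 0 = 0 - 0 = 0

0


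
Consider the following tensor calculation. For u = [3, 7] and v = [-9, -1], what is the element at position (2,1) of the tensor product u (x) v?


The outer product entry T_{ij} = u_i * v_j.
We need i=2, j=1.
u_2 = 7, v_1 = -9
T_{2,1} = 7 * -9 = -63

-63


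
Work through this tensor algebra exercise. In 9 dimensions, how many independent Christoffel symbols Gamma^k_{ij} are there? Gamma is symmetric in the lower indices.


Christoffel symbols Gamma^k_{ij} are symmetric in i,j, so there are d * d(d+1)/2 independent symbols.
d = 9
d(d+1)/2 = 9 * 10 / 2 = 45
Total = 9 * 45 = 405

405


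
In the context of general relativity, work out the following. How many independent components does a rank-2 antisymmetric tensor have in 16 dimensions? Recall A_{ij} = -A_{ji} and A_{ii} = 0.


An antisymmetric rank-2 tensor satisfies A_{ij} = -A_{ji}, so diagonal entries are zero.
The independent components are the upper-triangular entries: C(n, 2) = n(n-1)/2.
n = 16
C(16, 2) = 16 * 15 / 2 = 240 / 2 = 120

120


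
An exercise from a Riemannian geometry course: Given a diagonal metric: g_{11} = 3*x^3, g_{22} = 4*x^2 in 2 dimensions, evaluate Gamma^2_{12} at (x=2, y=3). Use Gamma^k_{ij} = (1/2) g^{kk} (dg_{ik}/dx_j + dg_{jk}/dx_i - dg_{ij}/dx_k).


For a diagonal metric, Gamma^k_{ij} = (1/2) g^{kk} (dg_{ik}/dx_j + dg_{jk}/dx_i - dg_{ij}/dx_k).
The metric is diagonal, so g_{ab} = 0 for a != b.
At the given point: g_{11} = 24, g_{22} = 16
g^{22} = 1/16
dg_{12}/dx_2 = 0 (off-diagonal)
dg_{22}/dx_1 = dg_{22}/dx_1 = 16
dg_{12}/dx_2 = 0 (off-diagonal)
Numerator = 0 + 16 - 0 = 16
Gamma^2_{12} = 16 / (2 * 16) = 1/2

1/2


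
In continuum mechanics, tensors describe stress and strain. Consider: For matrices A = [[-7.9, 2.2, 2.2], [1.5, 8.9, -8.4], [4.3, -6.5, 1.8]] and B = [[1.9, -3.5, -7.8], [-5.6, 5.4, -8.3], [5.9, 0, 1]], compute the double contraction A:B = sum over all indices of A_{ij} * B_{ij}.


A:B = sum over all i,j of A_{ij} * B_{ij}.
Row 1: -7.9*1.9=-15.01, 2.2*-3.5=-7.7, 2.2*-7.8=-17.16 => row sum = -39.87
Row 2: 1.5*-5.6=-8.4, 8.9*5.4=48.06, -8.4*-8.3=69.72 => row sum = 109.38
Row 3: 4.3*5.9=25.37, -6.5*0=0, 1.8*1=1.8 => row sum = 27.17
Total = -39.87 + 109.38 + 27.17 = 96.68

96.68


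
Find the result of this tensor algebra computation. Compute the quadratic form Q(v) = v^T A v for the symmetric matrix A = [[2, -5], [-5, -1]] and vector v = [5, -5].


First compute Av:
(Av)_1 = 2*5 + -5*-5 = 35
(Av)_2 = -5*5 + -1*-5 = -20
Av = [35, -20]
Then v^T (Av) = 5*35 + -5*-20
= 175 + 100 = 275

275


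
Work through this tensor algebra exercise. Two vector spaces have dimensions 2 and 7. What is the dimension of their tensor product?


The dimension of a tensor product is the product of dimensions.
dim(V) = 2, dim(W) = 7
dim(V (x) W) = 2 * 7 = 14

14


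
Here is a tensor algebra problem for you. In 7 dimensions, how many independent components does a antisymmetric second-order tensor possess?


A antisymmetric rank-2 tensor in d dimensions has d(d-1)/2 independent components.
d = 7
d(d-1)/2 = 7 * 6 / 2 = 42 / 2 = 21

21


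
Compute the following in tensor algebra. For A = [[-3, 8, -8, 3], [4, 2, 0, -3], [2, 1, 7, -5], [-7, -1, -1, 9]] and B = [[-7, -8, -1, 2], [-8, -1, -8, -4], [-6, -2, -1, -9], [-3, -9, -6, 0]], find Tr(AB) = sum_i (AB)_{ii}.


Tr(AB) = sum_i (AB)_{ii} where (AB)_{ii} = sum_k A_{ik} B_{ki}.
(AB)_{11} = -3*-7 + 8*-8 + -8*-6 + 3*-3 = -4
(AB)_{22} = 4*-8 + 2*-1 + 0*-2 + -3*-9 = -7
(AB)_{33} = 2*-1 + 1*-8 + 7*-1 + -5*-6 = 13
(AB)_{44} = -7*2 + -1*-4 + -1*-9 + 9*0 = -1
Tr(AB) = -4 + -7 + 13 + -1 = 1

1


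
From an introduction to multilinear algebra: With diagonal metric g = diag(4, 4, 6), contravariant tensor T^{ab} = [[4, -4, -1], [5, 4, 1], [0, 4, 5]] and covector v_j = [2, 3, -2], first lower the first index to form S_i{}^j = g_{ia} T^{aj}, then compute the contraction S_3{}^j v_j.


Step 1: lower the first index. For a diagonal metric, g_{ia} T^{aj} = g_{ii} T^{ij} (no sum on i).
g_{33} = 6
S_3{}^1 = 6 * T^{31} = 6 * 0 = 0
S_3{}^2 = 6 * T^{32} = 6 * 4 = 24
S_3{}^3 = 6 * T^{33} = 6 * 5 = 30
Step 2: contract S_3{}^j with v_j.
S_3{}^1 * v_1 = 0 * 2 = 0
S_3{}^2 * v_2 = 24 * 3 = 72
S_3{}^3 * v_3 = 30 * -2 = -60
Result = 0 + 72 + -60 = 12

12


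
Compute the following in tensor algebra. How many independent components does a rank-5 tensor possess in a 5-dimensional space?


The number of components of a rank-r tensor in d dimensions is d^r.
Here d = 5 and r = 5.
5^5 = 3125

3125


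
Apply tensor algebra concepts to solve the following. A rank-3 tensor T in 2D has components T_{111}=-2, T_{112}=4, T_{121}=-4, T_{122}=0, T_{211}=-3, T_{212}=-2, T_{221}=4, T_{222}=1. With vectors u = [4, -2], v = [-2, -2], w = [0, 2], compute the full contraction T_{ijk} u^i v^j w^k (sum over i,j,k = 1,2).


S = sum over i,j,k of T_{ijk} u_i v_j w_k. Expanding all 8 terms:
T_{111}*u_1*v_1*w_1 = -2*4*-2*0 = 0  (running total: 0)
T_{112}*u_1*v_1*w_2 = 4*4*-2*2 = -64  (running total: -64)
T_{121}*u_1*v_2*w_1 = -4*4*-2*0 = 0  (running total: -64)
T_{122}*u_1*v_2*w_2 = 0*4*-2*2 = 0  (running total: -64)
T_{211}*u_2*v_1*w_1 = -3*-2*-2*0 = 0  (running total: -64)
T_{212}*u_2*v_1*w_2 = -2*-2*-2*2 = -16  (running total: -80)
T_{221}*u_2*v_2*w_1 = 4*-2*-2*0 = 0  (running total: -80)
T_{222}*u_2*v_2*w_2 = 1*-2*-2*2 = 8  (running total: -72)
S = -72

-72


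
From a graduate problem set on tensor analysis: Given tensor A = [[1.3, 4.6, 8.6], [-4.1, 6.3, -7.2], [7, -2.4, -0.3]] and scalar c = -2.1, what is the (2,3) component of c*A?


Scalar multiplication: (cA)_{ij} = c * A_{ij}.
c = -2.1
A_{23} = -7.2
(cA)_{23} = -2.1 * -7.2 = 15.12

15.12


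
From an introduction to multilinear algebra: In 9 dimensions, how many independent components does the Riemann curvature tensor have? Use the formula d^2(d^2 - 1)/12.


The Riemann tensor in d dimensions has d^2(d^2 - 1)/12 independent components.
d = 9, so d^2 = 81
d^2 - 1 = 80
d^2(d^2 - 1) = 81 * 80 = 6480
Divide by 12: 6480 / 12 = 540

540


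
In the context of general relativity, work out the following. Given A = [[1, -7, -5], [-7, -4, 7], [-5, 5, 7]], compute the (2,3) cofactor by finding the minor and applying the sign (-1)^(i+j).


To find cofactor C_{23}, delete row 2 and column 3.
The resulting 2x2 submatrix is: [[1, -7], [-5, 5]]
Minor M_{23} = 1*5 - -7*-5
  = 5 - 35 = -30
Sign = (-1)^(2+3) = (-1)^5 = -1
Cofactor C_{23} = -1 * -30 = 30

30


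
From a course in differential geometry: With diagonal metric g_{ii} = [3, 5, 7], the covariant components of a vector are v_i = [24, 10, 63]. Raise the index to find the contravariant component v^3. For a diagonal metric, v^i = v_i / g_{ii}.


To raise an index with a diagonal metric: v^i = v_i / g_{ii}.
For index 3: v_3 = 63, g_{33} = 7
v^3 = 63 / 7 = 9

9


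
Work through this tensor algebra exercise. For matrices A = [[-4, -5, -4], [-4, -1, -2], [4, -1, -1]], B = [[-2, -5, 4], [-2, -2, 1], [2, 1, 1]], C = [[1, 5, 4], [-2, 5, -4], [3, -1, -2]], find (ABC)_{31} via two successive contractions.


(ABC)_{31} = sum_m (AB)_{3m} C_{m1}. First compute row 3 of AB.
(AB)_{31} = 4*-2 + -1*-2 + -1*2 = -8
(AB)_{32} = 4*-5 + -1*-2 + -1*1 = -19
(AB)_{33} = 4*4 + -1*1 + -1*1 = 14
Now contract with column 1 of C:
(AB)_{31} * C_{11} = -8 * 1 = -8
(AB)_{32} * C_{21} = -19 * -2 = 38
(AB)_{33} * C_{31} = 14 * 3 = 42
(ABC)_{31} = -8 + 38 + 42 = 72

72


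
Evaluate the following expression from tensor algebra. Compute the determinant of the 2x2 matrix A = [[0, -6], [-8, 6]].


For a 2x2 matrix [[a, b], [c, d]], det = a*d - b*c.
a = 0, b = -6, c = -8, d = 6
a*d = 0 * 6 = 0
b*c = -6 * -8 = 48
det = 0 - 48 = -48

-48


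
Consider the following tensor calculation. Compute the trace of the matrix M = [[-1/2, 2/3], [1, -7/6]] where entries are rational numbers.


The trace is the sum of diagonal entries.
Diagonal: M[1,1] = -1/2, M[2,2] = -7/6
Tr(M) = -1/2 + -7/6
Computing step by step:
After adding M[1,1]: -1/2
After adding M[2,2]: -5/3
Tr(M) = -5/3

-5/3


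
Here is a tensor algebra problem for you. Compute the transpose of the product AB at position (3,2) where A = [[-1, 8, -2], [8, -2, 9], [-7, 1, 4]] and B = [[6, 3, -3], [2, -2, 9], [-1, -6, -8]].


(AB)^T_{ij} = (AB)_{ji} = sum_k A_{jk} B_{ki}.
For i=3, j=2 we need (AB)_{23}:
A_{21} * B_{13} = 8 * -3 = -24
A_{22} * B_{23} = -2 * 9 = -18
A_{23} * B_{33} = 9 * -8 = -72
Sum = -24 + -18 + -72 = -114

-114


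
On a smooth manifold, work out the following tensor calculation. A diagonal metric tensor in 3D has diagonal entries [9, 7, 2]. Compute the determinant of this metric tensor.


For a diagonal metric, the determinant is the product of diagonal entries.
Diagonal entries: 9, 7, 2
det(g) = 9 * 7 * 2 = 126

126


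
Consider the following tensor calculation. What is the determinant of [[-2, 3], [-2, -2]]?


For a 2x2 matrix [[a, b], [c, d]], det = a*d - b*c.
a = -2, b = 3, c = -2, d = -2
a*d = -2 * -2 = 4
b*c = 3 * -2 = -6
det = 4 - -6 = 10

10


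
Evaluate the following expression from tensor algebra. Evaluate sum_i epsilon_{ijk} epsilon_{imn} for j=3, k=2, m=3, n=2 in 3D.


Using the identity: epsilon_{ijk} epsilon_{imn} = delta_{jm} delta_{kn} - delta_{jn} delta_{km}.
delta_{33} = 1
delta_{22} = 1
delta_{32} = 0
delta_{23} = 0
Result = 1 * 1 - 0 * 0 = 1 - 0 = 1

1


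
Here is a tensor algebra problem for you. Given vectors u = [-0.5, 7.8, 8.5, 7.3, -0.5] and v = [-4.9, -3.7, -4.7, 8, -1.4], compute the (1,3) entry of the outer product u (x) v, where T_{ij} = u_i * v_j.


The outer product entry T_{ij} = u_i * v_j.
We need i=1, j=3.
u_1 = -0.5, v_3 = -4.7
T_{1,3} = -0.5 * -4.7 = 2.35

2.35


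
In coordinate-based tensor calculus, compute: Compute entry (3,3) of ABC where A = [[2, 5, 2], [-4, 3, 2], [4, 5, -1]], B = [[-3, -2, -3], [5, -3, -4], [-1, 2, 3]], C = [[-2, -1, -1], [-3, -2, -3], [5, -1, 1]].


(ABC)_{33} = sum_m (AB)_{3m} C_{m3}. First compute row 3 of AB.
(AB)_{31} = 4*-3 + 5*5 + -1*-1 = 14
(AB)_{32} = 4*-2 + 5*-3 + -1*2 = -25
(AB)_{33} = 4*-3 + 5*-4 + -1*3 = -35
Now contract with column 3 of C:
(AB)_{31} * C_{13} = 14 * -1 = -14
(AB)_{32} * C_{23} = -25 * -3 = 75
(AB)_{33} * C_{33} = -35 * 1 = -35
(ABC)_{33} = -14 + 75 + -35 = 26

26


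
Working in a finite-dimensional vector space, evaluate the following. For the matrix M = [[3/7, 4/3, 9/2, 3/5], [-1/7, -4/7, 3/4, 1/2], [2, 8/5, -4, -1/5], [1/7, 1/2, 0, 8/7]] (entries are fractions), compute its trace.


The trace is the sum of diagonal entries.
Diagonal: M[1,1] = 3/7, M[2,2] = -4/7, M[3,3] = -4, M[4,4] = 8/7
Tr(M) = 3/7 + -4/7 + -4 + 8/7
Computing step by step:
After adding M[1,1]: 3/7
After adding M[2,2]: -1/7
After adding M[3,3]: -29/7
After adding M[4,4]: -3
Tr(M) = -3

-3


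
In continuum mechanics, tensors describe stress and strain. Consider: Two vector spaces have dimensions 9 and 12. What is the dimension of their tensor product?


The dimension of a tensor product is the product of dimensions.
dim(V) = 9, dim(W) = 12
dim(V (x) W) = 9 * 12 = 108

108


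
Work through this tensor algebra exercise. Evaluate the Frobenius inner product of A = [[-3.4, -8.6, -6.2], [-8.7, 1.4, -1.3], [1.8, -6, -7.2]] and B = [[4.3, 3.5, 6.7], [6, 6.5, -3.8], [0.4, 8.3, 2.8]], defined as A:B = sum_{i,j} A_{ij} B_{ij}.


A:B = sum over all i,j of A_{ij} * B_{ij}.
Row 1: -3.4*4.3=-14.62, -8.6*3.5=-30.1, -6.2*6.7=-41.54 => row sum = -86.26
Row 2: -8.7*6=-52.2, 1.4*6.5=9.1, -1.3*-3.8=4.94 => row sum = -38.16
Row 3: 1.8*0.4=0.72, -6*8.3=-49.8, -7.2*2.8=-20.16 => row sum = -69.24
Total = -86.26 + -38.16 + -69.24 = -193.66

-193.66


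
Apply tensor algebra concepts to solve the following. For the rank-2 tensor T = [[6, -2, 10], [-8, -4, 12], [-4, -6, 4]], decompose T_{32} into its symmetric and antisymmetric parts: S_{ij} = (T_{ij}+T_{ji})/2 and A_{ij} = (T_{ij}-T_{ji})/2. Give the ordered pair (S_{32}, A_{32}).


T_{32} = -6
T_{23} = 12
S_{32} = (-6 + 12)/2 = 6/2 = 3
A_{32} = (-6 - 12)/2 = -18/2 = -9
Check: S + A = 3 + -9 = -6 = T_{32}.

(3, -9)
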